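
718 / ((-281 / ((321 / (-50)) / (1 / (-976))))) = -112473264 / 7025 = -16010.43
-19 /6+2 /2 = -13 /6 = -2.17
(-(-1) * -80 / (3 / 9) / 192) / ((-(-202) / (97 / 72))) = -485 / 58176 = -0.01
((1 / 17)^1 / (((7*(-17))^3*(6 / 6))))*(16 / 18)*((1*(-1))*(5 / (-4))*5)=-50 / 257829327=-0.00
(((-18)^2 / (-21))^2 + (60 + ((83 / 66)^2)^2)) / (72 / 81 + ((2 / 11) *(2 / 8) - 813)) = -279432502273 / 755027840952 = -0.37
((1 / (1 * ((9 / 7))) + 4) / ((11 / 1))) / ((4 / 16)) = 172 / 99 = 1.74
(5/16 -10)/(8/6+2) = -93/32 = -2.91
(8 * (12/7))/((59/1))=0.23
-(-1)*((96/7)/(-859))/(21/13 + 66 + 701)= -0.00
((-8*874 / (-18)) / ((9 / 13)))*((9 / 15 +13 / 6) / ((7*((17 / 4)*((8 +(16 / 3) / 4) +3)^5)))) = 0.00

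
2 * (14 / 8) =7 / 2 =3.50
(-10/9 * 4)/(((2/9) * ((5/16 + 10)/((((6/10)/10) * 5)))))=-0.58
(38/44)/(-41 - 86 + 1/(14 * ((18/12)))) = -399/58652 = -0.01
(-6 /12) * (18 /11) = -9 /11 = -0.82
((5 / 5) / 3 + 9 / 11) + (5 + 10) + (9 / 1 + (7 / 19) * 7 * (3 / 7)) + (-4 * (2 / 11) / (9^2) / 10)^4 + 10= 271352386542542989 / 7484183625661875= 36.26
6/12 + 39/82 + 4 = 204/41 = 4.98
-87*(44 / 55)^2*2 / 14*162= -225504 / 175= -1288.59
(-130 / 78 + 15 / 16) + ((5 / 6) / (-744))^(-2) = 956509333 / 1200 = 797091.11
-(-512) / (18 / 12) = 1024 / 3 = 341.33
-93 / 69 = -31 / 23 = -1.35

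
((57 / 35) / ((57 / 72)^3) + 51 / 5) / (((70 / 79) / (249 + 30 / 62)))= 52040427057 / 13708975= 3796.08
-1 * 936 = -936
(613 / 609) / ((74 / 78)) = 7969 / 7511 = 1.06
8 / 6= 4 / 3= 1.33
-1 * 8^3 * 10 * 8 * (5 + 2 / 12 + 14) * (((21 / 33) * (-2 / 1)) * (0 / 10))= 0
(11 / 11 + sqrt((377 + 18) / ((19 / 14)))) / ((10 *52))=1 / 520 + sqrt(105070) / 9880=0.03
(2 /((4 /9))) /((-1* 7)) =-9 /14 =-0.64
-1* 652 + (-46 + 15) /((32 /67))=-22941 /32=-716.91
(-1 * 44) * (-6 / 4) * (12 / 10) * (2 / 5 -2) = -126.72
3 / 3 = 1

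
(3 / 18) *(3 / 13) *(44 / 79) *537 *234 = 212652 / 79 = 2691.80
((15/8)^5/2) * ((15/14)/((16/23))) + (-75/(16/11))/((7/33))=-3306450825/14680064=-225.23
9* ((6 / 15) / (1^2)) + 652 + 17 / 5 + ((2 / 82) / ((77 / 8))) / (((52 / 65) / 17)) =2080633 / 3157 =659.05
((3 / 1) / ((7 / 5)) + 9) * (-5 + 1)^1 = -312 / 7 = -44.57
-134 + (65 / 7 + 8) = -817 / 7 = -116.71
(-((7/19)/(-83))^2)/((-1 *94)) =49/233771326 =0.00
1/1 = 1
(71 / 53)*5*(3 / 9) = 355 / 159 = 2.23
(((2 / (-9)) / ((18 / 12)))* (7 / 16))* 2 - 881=-47581 / 54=-881.13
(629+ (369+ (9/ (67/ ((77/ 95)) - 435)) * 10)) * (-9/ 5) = -24361929/ 13565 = -1795.94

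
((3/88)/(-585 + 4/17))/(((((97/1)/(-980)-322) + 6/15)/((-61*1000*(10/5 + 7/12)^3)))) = -11130662375/58403931696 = -0.19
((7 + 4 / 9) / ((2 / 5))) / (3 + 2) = 67 / 18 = 3.72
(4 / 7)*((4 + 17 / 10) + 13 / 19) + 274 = 184636 / 665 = 277.65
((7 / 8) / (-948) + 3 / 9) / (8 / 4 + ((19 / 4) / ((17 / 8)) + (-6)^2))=42857 / 5187456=0.01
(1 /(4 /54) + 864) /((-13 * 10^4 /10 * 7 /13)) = -351 /2800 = -0.13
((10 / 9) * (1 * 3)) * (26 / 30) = 26 / 9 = 2.89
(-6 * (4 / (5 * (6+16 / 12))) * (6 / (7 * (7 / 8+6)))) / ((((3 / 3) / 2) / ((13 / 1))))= -44928 / 21175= -2.12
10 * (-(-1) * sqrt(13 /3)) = 10 * sqrt(39) /3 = 20.82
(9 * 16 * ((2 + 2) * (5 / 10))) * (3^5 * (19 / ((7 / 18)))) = 23934528 / 7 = 3419218.29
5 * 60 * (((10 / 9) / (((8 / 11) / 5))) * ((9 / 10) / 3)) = 1375 / 2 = 687.50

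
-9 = -9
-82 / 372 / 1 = -41 / 186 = -0.22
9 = 9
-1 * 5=-5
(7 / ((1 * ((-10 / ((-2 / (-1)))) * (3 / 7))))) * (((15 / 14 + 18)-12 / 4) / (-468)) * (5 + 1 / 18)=245 / 432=0.57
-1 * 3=-3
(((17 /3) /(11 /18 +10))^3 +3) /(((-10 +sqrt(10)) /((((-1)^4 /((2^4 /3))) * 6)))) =-21964821 /55742968 - 21964821 * sqrt(10) /557429680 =-0.52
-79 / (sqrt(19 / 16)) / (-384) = 79 *sqrt(19) / 1824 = 0.19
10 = 10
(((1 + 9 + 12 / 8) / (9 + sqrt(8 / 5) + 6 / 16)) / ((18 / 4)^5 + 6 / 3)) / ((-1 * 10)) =-110400 / 1632287269 + 23552 * sqrt(10) / 8161436345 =-0.00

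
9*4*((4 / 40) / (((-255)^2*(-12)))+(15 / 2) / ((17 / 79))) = 271957499 / 216750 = 1254.71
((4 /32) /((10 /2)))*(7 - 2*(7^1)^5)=-33607 /40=-840.18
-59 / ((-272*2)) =59 / 544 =0.11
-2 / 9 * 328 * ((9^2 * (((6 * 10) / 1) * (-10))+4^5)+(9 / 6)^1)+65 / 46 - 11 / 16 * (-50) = 5742491713 / 1656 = 3467688.23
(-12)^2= 144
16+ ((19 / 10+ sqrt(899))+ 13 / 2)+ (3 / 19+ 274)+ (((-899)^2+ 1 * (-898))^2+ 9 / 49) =sqrt(899)+ 3033841014271537 / 4655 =651738134137.72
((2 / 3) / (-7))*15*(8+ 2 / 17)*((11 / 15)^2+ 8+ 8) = -342332 / 1785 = -191.78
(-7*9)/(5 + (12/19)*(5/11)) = -13167/1105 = -11.92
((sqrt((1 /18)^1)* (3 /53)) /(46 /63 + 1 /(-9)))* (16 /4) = 42* sqrt(2) /689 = 0.09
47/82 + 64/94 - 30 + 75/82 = -27.83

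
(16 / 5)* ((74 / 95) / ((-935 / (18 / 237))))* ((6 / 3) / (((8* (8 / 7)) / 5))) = -1554 / 7017175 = -0.00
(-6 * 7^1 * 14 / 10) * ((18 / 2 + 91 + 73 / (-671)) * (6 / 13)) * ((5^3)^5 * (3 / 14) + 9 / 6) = -773199646173447192 / 43615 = -17727837812070.32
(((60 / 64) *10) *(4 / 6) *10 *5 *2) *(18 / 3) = 3750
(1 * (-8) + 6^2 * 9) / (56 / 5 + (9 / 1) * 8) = 395 / 104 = 3.80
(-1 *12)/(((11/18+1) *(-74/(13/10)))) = 702/5365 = 0.13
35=35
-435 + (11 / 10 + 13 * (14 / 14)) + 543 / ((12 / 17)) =6967 / 20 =348.35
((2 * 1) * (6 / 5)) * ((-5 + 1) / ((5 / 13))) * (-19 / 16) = 741 / 25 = 29.64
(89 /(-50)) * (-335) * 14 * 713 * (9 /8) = 267851997 /40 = 6696299.92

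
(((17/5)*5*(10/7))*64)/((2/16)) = 12434.29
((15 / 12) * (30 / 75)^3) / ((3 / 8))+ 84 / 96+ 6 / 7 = 1.95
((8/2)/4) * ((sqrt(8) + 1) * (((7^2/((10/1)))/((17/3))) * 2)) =147/85 + 294 * sqrt(2)/85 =6.62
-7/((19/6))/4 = -21/38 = -0.55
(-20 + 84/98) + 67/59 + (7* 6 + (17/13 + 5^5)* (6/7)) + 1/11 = 159682304/59059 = 2703.78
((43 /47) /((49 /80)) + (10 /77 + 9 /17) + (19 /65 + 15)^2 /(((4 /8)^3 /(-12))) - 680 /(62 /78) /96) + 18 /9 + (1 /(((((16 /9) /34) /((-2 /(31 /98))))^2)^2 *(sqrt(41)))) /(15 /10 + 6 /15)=-5066327623027609 /225623297900 + 15795015183450405 *sqrt(41) /5755382872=17550215.30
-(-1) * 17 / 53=17 / 53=0.32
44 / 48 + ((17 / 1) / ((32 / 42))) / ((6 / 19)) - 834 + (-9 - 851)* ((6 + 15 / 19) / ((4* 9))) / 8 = -1427647 / 1824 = -782.70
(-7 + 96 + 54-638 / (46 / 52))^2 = 176863401 / 529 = 334335.35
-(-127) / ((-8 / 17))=-269.88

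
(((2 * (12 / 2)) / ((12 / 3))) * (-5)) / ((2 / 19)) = -285 / 2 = -142.50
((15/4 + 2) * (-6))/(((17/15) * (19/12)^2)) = -74520/6137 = -12.14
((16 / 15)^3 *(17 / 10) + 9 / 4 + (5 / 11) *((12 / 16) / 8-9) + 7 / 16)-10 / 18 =872107 / 5940000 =0.15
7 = 7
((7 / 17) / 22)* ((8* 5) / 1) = 0.75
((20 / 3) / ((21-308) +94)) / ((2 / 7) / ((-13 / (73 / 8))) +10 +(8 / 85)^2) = -52598000 / 14935230309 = -0.00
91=91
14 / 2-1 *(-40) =47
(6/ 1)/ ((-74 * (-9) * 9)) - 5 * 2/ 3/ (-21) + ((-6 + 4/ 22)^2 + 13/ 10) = 298784839/ 8461530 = 35.31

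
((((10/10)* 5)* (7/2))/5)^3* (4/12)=343/24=14.29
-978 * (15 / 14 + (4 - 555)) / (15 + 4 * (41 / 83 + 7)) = 312479313 / 26131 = 11958.18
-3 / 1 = -3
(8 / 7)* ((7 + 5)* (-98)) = -1344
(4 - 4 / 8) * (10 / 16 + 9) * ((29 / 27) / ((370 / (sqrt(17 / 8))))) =15631 * sqrt(34) / 639360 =0.14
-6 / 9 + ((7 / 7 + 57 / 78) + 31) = 2501 / 78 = 32.06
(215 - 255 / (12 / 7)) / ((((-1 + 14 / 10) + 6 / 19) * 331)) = 25175 / 90032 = 0.28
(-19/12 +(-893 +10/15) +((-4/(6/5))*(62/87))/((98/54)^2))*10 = -3737564615/417774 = -8946.38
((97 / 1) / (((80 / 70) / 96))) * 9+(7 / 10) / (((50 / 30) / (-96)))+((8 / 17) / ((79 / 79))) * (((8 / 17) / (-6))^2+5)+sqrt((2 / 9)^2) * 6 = 81022533464 / 1105425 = 73295.37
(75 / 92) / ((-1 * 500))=-0.00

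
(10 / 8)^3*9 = 1125 / 64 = 17.58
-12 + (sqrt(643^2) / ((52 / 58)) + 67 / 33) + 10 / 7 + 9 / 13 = 4260317 / 6006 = 709.34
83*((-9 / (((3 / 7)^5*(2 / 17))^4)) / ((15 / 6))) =-553139379495756710648243 / 15496819560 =-35693735566458.17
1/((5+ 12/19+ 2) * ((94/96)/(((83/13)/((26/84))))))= 3179232/1151735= 2.76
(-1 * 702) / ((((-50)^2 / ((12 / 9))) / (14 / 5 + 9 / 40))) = -14157 / 12500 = -1.13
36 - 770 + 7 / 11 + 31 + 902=2196 / 11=199.64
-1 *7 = -7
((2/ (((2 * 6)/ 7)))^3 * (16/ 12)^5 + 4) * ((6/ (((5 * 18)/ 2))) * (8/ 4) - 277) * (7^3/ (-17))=99876231364/ 1673055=59696.92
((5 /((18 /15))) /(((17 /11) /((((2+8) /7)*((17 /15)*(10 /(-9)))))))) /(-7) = 2750 /3969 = 0.69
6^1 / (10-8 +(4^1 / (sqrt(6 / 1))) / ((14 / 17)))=882 / 5-357 * sqrt(6) / 5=1.51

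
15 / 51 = 5 / 17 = 0.29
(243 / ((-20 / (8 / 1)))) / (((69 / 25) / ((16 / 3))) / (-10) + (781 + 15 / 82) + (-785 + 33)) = -15940800 / 4777513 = -3.34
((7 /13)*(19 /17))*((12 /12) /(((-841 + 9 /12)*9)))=-532 /6685029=-0.00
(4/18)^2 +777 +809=128470/81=1586.05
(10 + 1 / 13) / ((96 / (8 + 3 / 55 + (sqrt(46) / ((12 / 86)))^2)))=307451629 / 1235520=248.84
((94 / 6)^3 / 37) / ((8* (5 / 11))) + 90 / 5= 1861333 / 39960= 46.58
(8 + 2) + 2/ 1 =12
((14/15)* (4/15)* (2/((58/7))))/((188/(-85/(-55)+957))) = 1033312/3373425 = 0.31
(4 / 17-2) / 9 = -10 / 51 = -0.20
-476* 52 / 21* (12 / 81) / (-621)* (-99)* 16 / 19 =-23.44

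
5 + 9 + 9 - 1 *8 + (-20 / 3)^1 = 25 / 3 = 8.33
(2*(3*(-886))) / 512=-1329 / 128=-10.38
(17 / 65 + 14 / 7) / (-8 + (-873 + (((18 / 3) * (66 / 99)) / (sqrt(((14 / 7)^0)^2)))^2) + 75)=-147 / 51350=-0.00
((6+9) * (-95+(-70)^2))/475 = 2883/19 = 151.74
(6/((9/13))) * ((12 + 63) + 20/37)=72670/111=654.68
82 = 82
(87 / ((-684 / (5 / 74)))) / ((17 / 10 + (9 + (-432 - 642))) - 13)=725 / 90796668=0.00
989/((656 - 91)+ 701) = 989/1266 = 0.78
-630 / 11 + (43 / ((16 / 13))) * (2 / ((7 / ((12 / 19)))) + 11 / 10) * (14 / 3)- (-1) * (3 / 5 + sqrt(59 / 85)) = sqrt(5015) / 85 + 7629043 / 50160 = 152.93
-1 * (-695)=695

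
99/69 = 33/23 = 1.43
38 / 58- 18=-503 / 29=-17.34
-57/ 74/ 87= -0.01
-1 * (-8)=8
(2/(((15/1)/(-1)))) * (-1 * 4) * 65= 104/3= 34.67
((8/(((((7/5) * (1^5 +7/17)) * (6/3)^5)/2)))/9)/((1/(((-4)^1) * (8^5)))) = -696320/189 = -3684.23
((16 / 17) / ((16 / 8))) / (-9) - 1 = -161 / 153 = -1.05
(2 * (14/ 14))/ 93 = 2/ 93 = 0.02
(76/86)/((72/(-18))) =-19/86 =-0.22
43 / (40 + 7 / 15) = 645 / 607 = 1.06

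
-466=-466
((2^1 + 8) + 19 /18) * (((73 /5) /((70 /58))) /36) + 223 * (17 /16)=54579991 /226800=240.65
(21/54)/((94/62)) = 217/846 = 0.26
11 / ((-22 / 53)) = -53 / 2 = -26.50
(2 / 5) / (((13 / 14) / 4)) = 112 / 65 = 1.72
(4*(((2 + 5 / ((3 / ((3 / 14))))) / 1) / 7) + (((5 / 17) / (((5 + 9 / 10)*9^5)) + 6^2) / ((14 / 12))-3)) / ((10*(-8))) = -28250872819 / 77388832080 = -0.37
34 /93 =0.37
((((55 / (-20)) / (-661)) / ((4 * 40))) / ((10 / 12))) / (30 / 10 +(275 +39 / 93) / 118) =20119 / 3439315200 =0.00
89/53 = 1.68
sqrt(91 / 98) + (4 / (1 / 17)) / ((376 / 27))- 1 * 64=-58.15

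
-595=-595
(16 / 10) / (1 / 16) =128 / 5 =25.60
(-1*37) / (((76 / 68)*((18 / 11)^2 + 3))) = -76109 / 13053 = -5.83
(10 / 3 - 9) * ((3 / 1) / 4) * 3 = -51 / 4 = -12.75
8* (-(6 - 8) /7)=16 /7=2.29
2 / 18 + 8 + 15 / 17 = 1376 / 153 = 8.99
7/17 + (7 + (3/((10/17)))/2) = 3387/340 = 9.96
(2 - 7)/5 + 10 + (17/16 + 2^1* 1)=193/16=12.06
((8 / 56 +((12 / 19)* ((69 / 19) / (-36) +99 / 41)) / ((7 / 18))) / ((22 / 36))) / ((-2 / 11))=-3637107 / 103607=-35.10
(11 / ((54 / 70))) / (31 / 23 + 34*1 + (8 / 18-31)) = 2.98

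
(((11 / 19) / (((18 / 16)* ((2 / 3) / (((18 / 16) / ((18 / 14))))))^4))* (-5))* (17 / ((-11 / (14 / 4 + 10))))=204085 / 1824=111.89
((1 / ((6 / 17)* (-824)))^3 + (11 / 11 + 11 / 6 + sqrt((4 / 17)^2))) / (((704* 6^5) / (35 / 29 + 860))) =5831364657872675 / 12079458119659290624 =0.00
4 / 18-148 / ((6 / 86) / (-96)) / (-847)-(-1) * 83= -1198429 / 7623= -157.21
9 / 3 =3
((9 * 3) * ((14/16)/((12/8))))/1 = 63/4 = 15.75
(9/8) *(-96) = -108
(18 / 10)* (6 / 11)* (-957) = -4698 / 5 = -939.60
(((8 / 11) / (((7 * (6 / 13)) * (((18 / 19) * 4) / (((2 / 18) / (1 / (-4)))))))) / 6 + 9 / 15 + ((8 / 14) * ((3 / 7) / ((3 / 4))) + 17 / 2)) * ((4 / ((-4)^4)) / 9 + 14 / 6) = 9959044699 / 452656512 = 22.00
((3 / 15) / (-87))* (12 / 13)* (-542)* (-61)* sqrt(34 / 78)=-46.32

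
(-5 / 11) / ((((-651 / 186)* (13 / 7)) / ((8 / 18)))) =40 / 1287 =0.03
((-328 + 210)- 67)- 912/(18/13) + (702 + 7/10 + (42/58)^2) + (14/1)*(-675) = -241966859/25230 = -9590.44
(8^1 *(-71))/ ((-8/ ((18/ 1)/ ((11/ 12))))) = 1394.18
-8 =-8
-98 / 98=-1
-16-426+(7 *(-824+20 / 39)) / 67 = -1379758 / 2613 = -528.04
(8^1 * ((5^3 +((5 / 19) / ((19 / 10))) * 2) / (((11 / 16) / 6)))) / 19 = 34732800 / 75449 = 460.35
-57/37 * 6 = -342/37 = -9.24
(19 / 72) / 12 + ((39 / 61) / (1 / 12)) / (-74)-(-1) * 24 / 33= 13848161 / 21450528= 0.65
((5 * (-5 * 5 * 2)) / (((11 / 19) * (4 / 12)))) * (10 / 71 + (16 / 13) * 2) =-34228500 / 10153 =-3371.27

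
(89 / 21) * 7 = 89 / 3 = 29.67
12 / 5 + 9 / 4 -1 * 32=-547 / 20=-27.35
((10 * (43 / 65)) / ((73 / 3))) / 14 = 129 / 6643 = 0.02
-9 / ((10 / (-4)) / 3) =54 / 5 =10.80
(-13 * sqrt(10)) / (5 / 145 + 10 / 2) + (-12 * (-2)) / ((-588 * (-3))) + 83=12203 / 147 - 377 * sqrt(10) / 146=74.85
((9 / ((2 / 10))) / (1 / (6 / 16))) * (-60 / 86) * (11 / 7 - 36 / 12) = 10125 / 602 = 16.82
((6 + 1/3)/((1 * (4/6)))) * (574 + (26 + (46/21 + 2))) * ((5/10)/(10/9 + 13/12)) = 723216/553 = 1307.80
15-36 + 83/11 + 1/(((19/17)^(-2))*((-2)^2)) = -167117/12716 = -13.14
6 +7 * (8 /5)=86 /5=17.20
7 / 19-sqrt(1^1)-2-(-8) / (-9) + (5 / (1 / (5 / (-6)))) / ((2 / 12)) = -28.52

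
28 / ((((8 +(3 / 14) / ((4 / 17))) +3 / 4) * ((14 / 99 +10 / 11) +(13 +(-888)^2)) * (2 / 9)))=698544 / 42234380627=0.00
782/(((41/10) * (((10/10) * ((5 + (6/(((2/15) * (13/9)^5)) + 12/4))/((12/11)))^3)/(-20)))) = -13833458497273756714214400/9725675333640806974381079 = -1.42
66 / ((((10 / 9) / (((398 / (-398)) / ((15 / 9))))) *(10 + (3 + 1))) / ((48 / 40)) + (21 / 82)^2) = -35946504 / 11731279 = -3.06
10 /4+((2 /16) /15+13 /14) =2887 /840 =3.44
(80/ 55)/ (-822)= -8/ 4521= -0.00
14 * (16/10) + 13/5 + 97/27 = 772/27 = 28.59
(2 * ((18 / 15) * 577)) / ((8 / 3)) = 5193 / 10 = 519.30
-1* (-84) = 84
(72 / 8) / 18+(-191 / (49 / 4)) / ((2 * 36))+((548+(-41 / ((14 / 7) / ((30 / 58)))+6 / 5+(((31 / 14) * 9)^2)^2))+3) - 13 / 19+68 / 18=16750832495051 / 105836080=158271.48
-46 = -46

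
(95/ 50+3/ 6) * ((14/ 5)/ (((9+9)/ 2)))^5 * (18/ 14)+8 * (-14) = -3826942672/ 34171875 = -111.99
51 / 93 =0.55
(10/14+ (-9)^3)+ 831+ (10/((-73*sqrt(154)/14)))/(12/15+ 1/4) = 102.57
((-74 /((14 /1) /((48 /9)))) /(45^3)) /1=-592 /1913625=-0.00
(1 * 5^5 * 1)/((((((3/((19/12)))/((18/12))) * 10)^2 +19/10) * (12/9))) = 16921875/1165718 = 14.52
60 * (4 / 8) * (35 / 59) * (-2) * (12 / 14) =-1800 / 59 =-30.51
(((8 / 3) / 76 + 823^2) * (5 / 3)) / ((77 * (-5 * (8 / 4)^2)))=-733.04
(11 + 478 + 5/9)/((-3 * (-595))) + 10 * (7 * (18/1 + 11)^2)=945750956/16065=58870.27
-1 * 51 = -51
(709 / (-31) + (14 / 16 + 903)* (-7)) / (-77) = 1574799 / 19096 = 82.47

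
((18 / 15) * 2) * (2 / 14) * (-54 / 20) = -162 / 175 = -0.93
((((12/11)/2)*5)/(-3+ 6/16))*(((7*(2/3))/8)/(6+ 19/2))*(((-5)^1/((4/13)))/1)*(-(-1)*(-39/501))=-8450/170841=-0.05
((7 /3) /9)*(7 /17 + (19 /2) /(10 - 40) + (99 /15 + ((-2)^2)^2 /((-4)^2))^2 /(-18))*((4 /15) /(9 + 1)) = -333487 /15491250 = -0.02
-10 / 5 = -2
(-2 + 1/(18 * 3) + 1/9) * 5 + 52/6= -37/54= -0.69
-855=-855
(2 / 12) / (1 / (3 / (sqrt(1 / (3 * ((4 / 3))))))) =1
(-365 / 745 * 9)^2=431649 / 22201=19.44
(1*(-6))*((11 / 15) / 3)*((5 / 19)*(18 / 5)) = -132 / 95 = -1.39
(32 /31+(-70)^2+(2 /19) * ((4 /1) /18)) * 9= 44109.50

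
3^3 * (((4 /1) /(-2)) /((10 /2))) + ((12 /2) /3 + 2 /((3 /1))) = -122 /15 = -8.13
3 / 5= 0.60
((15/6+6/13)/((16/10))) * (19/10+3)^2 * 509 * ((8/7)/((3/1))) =13443199/1560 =8617.44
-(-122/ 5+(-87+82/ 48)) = 13163/ 120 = 109.69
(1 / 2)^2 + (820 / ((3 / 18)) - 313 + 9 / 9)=18433 / 4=4608.25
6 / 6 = 1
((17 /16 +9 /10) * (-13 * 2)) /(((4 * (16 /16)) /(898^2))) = -10286691.02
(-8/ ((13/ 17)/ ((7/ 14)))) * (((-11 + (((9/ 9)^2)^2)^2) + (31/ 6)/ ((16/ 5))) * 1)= 13685/ 312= 43.86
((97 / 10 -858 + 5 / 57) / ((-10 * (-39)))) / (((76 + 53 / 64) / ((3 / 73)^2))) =-0.00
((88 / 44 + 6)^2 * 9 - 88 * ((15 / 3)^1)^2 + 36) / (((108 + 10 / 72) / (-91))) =1336.32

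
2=2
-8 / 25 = -0.32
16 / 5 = 3.20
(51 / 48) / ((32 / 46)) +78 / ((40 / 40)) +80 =40839 / 256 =159.53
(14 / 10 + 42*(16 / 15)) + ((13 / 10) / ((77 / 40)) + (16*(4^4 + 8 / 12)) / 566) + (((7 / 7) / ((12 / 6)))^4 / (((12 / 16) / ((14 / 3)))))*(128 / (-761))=40345455509 / 746232795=54.07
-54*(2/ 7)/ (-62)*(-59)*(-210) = 95580/ 31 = 3083.23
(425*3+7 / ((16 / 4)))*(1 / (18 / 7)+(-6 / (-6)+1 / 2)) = 86819 / 36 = 2411.64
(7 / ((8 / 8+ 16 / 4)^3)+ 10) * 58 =72906 / 125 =583.25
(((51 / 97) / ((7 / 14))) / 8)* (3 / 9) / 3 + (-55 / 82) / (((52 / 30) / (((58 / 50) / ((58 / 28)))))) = -125381 / 620412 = -0.20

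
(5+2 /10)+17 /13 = 423 /65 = 6.51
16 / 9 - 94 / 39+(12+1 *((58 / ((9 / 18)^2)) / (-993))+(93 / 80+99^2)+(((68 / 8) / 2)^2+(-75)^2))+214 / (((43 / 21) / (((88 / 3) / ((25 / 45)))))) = 20974.57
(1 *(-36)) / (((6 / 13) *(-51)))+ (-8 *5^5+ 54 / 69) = -9774096 / 391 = -24997.69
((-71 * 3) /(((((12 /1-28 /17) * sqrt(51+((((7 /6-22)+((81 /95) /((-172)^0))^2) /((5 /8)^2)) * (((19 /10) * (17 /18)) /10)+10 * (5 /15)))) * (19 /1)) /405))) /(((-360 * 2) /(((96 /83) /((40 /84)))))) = 153983025 * sqrt(20604360741) /100329500568176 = 0.22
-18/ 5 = -3.60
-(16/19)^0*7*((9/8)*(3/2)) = -189/16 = -11.81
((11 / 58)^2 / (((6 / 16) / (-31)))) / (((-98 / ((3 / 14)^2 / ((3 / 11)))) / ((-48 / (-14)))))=247566 / 14134687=0.02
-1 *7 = -7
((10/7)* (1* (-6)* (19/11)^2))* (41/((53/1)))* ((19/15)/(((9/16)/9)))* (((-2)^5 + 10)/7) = 35996032/28567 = 1260.06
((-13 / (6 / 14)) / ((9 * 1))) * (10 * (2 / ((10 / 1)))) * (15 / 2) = -455 / 9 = -50.56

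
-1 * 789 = -789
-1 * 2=-2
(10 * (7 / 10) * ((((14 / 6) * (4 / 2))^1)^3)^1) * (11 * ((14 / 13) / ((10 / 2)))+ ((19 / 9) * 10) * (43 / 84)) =444167164 / 47385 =9373.58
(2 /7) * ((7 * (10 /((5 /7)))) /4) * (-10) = -70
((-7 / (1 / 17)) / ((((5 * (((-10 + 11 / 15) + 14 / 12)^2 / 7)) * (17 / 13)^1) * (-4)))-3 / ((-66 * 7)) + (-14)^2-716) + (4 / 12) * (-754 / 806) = -16281909841 / 31322214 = -519.82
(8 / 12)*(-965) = -1930 / 3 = -643.33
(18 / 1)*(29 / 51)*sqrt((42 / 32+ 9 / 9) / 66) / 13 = 29*sqrt(2442) / 9724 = 0.15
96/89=1.08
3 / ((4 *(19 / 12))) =9 / 19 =0.47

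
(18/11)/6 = 3/11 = 0.27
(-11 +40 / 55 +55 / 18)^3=-2918076589 / 7762392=-375.92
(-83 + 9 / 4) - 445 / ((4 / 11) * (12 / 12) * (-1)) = 1143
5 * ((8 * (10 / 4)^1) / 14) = 7.14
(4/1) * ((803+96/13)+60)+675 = 54035/13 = 4156.54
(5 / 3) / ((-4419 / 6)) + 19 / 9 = 9319 / 4419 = 2.11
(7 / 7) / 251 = 1 / 251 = 0.00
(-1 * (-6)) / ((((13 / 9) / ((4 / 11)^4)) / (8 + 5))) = 13824 / 14641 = 0.94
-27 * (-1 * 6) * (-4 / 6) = -108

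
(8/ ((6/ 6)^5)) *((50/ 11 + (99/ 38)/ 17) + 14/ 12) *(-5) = -2500760/ 10659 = -234.61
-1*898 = -898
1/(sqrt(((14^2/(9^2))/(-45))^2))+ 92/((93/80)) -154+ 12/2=-916199/18228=-50.26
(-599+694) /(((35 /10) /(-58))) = -11020 /7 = -1574.29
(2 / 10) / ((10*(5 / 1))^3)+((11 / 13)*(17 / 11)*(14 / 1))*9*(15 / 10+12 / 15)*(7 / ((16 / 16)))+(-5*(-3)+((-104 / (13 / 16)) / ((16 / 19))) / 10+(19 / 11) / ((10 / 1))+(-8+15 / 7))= 1655966938501 / 625625000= 2646.90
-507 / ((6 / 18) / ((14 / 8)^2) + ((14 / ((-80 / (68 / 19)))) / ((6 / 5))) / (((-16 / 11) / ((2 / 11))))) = -45313632 / 15559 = -2912.37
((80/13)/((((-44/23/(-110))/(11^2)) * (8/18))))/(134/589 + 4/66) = 486838539/1456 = 334367.13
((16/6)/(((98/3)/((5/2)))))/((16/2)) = 5/196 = 0.03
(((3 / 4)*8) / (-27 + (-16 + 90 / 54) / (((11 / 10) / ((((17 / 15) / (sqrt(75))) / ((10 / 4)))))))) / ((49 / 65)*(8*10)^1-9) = -38701698750 / 8929924130033 + 564478200*sqrt(3) / 8929924130033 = -0.00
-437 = -437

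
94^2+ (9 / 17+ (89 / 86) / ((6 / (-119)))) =77333989 / 8772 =8816.00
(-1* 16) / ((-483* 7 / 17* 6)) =136 / 10143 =0.01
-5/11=-0.45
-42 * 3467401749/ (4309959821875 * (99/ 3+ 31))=-72815436729/ 137918714300000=-0.00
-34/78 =-17/39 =-0.44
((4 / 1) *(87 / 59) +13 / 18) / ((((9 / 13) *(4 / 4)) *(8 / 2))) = 91403 / 38232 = 2.39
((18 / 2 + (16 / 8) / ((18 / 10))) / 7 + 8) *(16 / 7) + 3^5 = 16669 / 63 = 264.59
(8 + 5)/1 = 13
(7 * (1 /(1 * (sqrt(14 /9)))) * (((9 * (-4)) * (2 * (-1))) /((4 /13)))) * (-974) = -341874 * sqrt(14) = -1279175.38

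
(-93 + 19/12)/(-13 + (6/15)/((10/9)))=27425/3792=7.23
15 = 15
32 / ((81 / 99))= 352 / 9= 39.11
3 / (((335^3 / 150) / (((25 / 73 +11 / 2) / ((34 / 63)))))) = 483651 / 3732468830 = 0.00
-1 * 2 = -2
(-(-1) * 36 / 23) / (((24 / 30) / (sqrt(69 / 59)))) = 45 * sqrt(4071) / 1357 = 2.12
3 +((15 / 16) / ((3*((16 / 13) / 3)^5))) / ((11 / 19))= 9124947033 / 184549376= 49.44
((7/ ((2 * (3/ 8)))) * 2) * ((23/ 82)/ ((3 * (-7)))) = -92/ 369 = -0.25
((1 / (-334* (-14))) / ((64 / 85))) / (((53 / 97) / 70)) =41225 / 1132928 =0.04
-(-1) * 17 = 17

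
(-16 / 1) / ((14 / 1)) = -8 / 7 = -1.14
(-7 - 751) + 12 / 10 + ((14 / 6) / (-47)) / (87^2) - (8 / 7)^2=-198222847259 / 261471105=-758.11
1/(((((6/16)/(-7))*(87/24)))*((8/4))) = -224/87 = -2.57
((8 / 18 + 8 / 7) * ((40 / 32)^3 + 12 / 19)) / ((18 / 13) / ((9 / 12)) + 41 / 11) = 1605175 / 2180592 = 0.74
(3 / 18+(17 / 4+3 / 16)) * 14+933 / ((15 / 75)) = 113507 / 24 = 4729.46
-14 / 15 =-0.93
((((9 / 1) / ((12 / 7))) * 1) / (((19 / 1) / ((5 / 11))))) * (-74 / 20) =-777 / 1672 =-0.46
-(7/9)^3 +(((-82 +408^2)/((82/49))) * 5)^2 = 302839406650079642/1225449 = 247125263189.31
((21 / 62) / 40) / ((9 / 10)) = 7 / 744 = 0.01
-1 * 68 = -68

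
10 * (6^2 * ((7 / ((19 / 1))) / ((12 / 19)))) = 210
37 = 37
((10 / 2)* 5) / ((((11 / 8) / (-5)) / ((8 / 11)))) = -8000 / 121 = -66.12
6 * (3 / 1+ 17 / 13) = 336 / 13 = 25.85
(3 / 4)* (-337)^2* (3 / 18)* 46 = 2612087 / 4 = 653021.75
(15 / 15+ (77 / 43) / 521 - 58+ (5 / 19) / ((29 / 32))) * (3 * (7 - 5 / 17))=-12599714052 / 11044679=-1140.79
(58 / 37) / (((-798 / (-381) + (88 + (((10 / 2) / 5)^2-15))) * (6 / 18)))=0.06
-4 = -4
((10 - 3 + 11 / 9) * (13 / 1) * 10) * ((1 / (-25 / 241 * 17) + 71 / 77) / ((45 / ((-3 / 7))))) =-22353032 / 6185025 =-3.61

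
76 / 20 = 19 / 5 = 3.80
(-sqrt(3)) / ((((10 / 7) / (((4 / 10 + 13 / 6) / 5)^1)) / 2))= -539* sqrt(3) / 750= -1.24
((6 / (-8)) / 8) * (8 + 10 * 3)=-57 / 16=-3.56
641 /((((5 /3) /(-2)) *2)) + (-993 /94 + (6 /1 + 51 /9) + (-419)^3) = -103720223921 /1410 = -73560442.50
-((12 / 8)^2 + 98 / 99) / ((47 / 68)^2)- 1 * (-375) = 368.22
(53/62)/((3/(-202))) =-5353/93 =-57.56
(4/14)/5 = 0.06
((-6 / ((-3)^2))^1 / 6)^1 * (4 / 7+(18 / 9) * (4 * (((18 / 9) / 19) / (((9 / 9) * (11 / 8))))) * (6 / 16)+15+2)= -8681 / 4389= -1.98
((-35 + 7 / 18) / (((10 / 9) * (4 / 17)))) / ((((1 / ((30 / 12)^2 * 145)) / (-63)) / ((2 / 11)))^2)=-110475018871875 / 7744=-14265885701.43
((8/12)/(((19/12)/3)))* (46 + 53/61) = 68616/1159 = 59.20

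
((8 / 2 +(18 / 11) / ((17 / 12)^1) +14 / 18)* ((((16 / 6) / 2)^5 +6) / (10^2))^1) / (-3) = -145781 / 721710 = -0.20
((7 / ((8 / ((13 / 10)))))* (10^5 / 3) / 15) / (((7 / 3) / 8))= 26000 / 3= 8666.67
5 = 5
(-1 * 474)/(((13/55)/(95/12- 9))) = 4345/2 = 2172.50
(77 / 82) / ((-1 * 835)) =-77 / 68470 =-0.00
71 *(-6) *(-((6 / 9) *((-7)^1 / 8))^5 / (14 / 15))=-30.83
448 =448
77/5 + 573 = 2942/5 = 588.40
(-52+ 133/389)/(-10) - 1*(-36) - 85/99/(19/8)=59713747/1463418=40.80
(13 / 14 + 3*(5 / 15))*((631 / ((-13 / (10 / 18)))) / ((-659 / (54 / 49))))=255555 / 2938481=0.09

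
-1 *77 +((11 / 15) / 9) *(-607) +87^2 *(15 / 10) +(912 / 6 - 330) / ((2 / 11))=2766971 / 270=10248.04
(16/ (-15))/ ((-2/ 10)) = 16/ 3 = 5.33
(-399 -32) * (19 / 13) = -8189 / 13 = -629.92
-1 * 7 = -7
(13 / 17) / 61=0.01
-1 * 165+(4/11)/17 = -30851/187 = -164.98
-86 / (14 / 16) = -688 / 7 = -98.29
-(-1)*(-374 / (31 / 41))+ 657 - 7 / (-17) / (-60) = 162.35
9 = 9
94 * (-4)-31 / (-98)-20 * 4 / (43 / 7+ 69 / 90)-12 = -56774243 / 142198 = -399.26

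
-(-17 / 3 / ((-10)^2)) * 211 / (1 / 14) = 25109 / 150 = 167.39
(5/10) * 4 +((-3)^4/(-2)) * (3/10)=-203/20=-10.15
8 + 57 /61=545 /61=8.93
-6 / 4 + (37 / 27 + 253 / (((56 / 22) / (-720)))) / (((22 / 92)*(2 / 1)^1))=-622161803 / 4158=-149630.06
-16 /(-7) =16 /7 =2.29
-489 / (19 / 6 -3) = -2934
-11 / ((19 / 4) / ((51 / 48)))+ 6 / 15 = -783 / 380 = -2.06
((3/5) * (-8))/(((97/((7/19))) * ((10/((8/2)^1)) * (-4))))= 84/46075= 0.00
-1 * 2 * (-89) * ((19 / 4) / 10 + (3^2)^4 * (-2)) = -46712629 / 20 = -2335631.45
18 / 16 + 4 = 41 / 8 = 5.12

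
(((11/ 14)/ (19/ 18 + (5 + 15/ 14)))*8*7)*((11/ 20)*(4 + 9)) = 99099/ 2245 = 44.14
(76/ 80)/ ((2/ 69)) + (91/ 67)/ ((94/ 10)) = 4146539/ 125960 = 32.92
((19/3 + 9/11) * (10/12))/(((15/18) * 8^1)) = 59/66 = 0.89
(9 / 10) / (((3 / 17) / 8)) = 204 / 5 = 40.80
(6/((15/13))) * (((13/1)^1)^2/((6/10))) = 4394/3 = 1464.67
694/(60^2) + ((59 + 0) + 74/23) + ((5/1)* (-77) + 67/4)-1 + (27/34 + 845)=379316027/703800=538.95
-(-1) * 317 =317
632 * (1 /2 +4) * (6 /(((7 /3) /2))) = 102384 /7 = 14626.29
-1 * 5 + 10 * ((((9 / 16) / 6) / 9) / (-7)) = -5.01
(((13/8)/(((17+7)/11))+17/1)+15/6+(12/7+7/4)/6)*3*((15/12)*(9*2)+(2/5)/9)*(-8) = -11356313/1008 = -11266.18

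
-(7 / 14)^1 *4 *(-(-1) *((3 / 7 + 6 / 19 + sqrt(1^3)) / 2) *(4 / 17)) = -928 / 2261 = -0.41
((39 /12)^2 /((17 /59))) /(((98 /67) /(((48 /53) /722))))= 2004171 /63751156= 0.03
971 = 971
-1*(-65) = 65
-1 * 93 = -93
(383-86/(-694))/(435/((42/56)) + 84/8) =0.65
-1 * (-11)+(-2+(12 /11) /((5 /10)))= 123 /11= 11.18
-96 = -96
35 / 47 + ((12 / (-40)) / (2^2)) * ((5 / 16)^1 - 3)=28463 / 30080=0.95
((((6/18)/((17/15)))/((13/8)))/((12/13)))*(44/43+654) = 128.44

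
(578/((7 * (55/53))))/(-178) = -15317/34265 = -0.45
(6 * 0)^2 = 0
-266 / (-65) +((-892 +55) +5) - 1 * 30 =-55764 / 65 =-857.91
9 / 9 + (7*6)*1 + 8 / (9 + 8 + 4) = 911 / 21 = 43.38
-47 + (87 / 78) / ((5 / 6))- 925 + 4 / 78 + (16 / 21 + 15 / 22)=-9701357 / 10010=-969.17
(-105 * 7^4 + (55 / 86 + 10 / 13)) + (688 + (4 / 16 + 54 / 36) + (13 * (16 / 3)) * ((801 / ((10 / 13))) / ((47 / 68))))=-77221021783 / 525460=-146958.90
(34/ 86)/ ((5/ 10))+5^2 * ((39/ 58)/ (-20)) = -497/ 9976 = -0.05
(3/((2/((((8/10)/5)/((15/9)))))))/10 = 9/625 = 0.01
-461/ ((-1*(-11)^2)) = 461/ 121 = 3.81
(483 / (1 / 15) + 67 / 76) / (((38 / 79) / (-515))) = -22404700595 / 2888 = -7757860.32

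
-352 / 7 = -50.29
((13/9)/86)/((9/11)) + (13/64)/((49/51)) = 2533453/10922688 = 0.23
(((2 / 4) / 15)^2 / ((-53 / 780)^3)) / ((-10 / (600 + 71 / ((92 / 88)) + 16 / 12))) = 811624528 / 3424171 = 237.03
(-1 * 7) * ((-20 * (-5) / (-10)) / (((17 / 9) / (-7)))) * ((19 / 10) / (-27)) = 931 / 51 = 18.25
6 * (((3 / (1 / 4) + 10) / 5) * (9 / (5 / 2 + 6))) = 2376 / 85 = 27.95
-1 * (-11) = 11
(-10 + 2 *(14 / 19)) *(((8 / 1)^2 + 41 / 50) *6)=-1575126 / 475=-3316.05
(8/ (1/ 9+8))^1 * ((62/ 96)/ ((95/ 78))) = 3627/ 6935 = 0.52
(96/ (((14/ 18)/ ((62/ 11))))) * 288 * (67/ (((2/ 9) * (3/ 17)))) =26358027264/ 77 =342312042.39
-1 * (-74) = 74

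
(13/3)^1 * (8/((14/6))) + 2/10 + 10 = 877/35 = 25.06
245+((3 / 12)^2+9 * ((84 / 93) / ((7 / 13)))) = 129039 / 496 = 260.16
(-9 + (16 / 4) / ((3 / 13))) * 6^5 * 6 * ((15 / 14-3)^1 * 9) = -47239200 / 7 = -6748457.14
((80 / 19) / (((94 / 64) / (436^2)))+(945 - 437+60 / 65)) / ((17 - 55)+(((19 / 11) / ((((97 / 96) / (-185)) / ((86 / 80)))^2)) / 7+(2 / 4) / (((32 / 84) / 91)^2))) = 587226774296988672 / 40965167312280341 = 14.33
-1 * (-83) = 83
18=18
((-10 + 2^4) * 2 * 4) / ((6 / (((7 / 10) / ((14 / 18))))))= 36 / 5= 7.20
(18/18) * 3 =3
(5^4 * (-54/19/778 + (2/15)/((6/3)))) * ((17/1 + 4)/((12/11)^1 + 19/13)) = 174824650/539543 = 324.02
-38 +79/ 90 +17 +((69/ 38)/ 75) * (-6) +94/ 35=-1052269/ 59850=-17.58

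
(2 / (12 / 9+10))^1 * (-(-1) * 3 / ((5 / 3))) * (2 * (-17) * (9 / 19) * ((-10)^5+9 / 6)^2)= -9719708402187 / 190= -51156360011.51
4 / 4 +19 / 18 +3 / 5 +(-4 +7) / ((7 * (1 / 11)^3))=361043 / 630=573.08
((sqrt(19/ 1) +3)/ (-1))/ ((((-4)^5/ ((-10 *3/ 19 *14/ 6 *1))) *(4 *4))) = -0.00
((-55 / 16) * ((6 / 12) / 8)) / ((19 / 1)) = -55 / 4864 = -0.01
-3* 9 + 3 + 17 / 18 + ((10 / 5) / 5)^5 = -1296299 / 56250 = -23.05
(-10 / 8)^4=625 / 256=2.44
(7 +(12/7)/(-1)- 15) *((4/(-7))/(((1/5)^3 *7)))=34000/343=99.13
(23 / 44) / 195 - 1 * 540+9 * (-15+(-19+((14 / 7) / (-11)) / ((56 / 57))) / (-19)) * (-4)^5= 701032531 / 5460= 128394.24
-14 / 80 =-7 / 40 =-0.18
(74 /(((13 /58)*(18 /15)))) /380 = 1073 /1482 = 0.72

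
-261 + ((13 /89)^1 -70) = -330.85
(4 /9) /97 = 4 /873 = 0.00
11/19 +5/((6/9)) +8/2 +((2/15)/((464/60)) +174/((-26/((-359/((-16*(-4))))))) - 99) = -49.36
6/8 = 3/4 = 0.75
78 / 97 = 0.80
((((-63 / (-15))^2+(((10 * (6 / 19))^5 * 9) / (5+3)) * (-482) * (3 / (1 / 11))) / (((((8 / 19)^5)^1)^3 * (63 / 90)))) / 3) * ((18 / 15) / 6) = -710923962220414535144650047 / 3078632557772800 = -230921991786.74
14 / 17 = 0.82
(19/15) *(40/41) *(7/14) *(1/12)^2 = 0.00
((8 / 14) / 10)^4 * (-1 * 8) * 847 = -15488 / 214375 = -0.07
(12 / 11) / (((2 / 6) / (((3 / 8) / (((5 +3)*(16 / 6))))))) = 0.06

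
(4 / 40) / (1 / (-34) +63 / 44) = 374 / 5245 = 0.07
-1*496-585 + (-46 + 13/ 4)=-4495/ 4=-1123.75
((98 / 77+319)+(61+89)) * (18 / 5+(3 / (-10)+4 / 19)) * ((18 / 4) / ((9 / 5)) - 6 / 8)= 24152737 / 8360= 2889.08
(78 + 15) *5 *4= 1860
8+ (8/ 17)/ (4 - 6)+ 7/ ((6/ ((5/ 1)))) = 1387/ 102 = 13.60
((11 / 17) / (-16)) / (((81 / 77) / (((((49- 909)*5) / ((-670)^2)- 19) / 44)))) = 3285359 / 197803296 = 0.02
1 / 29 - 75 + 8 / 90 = -97714 / 1305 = -74.88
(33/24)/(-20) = -11/160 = -0.07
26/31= 0.84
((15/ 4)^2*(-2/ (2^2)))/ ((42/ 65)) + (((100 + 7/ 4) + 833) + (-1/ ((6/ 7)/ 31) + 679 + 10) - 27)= 2082799/ 1344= 1549.70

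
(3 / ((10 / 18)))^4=531441 / 625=850.31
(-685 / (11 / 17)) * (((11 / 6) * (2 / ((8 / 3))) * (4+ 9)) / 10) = -30277 / 16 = -1892.31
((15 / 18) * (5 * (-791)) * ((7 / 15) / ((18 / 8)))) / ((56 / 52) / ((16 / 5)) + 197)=-5758480 / 1662363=-3.46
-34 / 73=-0.47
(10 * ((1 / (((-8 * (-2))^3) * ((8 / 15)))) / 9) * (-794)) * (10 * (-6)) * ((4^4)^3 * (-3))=-1219584000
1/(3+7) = 1/10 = 0.10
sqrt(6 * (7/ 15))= 1.67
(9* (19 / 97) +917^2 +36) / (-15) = -81569896 / 1455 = -56061.78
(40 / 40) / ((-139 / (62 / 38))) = -31 / 2641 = -0.01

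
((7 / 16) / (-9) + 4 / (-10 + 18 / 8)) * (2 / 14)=-2521 / 31248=-0.08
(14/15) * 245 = 686/3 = 228.67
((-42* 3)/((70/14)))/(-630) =1/25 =0.04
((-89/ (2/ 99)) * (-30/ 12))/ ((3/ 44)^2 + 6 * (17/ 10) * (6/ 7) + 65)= 746291700/ 4997131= 149.34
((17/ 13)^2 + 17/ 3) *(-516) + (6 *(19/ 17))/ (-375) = -3806.41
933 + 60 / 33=934.82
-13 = -13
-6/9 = -2/3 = -0.67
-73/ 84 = -0.87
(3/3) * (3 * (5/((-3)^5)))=-5/81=-0.06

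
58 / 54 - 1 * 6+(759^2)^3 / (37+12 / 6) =1720652480153453240 / 351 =4902143818101006.38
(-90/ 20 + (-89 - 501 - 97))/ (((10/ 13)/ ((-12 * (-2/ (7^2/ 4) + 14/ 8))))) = 16774407/ 980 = 17116.74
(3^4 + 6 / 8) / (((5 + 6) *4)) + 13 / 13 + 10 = 2263 / 176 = 12.86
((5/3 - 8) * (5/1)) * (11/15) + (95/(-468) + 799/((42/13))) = 733445/3276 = 223.88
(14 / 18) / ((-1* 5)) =-7 / 45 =-0.16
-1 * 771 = -771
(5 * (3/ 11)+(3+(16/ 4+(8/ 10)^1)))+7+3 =1054/ 55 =19.16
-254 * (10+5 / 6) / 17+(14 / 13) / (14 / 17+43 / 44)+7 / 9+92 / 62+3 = -4318928051 / 27684891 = -156.00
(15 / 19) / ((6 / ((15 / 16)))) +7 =4331 / 608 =7.12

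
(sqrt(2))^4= 4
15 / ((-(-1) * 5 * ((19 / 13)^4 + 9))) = 85683 / 387370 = 0.22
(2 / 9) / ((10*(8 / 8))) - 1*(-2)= 91 / 45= 2.02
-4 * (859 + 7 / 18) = -30938 / 9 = -3437.56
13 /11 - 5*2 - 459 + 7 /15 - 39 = -83548 /165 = -506.35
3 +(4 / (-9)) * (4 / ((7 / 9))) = 5 / 7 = 0.71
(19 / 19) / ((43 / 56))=56 / 43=1.30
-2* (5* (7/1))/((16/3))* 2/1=-105/4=-26.25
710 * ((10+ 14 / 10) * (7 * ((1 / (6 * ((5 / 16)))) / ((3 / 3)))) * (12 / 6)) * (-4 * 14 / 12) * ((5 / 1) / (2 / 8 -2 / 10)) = -84609280 / 3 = -28203093.33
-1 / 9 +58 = 521 / 9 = 57.89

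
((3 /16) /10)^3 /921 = 0.00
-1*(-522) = 522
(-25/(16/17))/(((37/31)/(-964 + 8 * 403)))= -7443875/148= -50296.45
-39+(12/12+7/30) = -1133/30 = -37.77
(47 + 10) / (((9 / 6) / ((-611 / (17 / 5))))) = -116090 / 17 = -6828.82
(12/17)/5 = 12/85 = 0.14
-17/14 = -1.21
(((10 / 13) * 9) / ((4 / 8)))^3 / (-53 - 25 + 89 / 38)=-1772928 / 50531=-35.09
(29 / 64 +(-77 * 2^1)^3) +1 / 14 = -1636214037 / 448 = -3652263.48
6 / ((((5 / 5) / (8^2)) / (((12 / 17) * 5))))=23040 / 17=1355.29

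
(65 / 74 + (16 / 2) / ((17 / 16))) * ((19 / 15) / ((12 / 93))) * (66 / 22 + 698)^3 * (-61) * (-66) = 1439973080278703663 / 12580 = 114465268702599.66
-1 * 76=-76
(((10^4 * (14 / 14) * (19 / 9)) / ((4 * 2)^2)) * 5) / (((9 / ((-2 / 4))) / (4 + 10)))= -415625 / 324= -1282.79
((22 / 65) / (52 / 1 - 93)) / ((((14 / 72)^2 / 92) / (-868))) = 325264896 / 18655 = 17435.80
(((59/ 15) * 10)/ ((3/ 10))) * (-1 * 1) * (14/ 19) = -16520/ 171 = -96.61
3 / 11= 0.27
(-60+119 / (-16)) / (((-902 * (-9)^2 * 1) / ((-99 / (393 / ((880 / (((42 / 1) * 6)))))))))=-59345 / 73088568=-0.00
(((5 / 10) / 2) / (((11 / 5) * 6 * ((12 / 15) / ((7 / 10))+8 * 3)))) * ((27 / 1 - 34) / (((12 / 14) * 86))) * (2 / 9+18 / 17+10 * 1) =-1480045 / 1834119936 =-0.00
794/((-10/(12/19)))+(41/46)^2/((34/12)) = -85206219/1708670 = -49.87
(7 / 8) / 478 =7 / 3824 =0.00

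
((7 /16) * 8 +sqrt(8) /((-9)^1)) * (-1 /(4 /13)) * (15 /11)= -1365 /88 +65 * sqrt(2) /66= -14.12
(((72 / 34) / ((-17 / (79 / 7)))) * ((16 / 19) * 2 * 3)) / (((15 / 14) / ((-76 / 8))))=91008 / 1445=62.98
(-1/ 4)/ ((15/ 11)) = -11/ 60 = -0.18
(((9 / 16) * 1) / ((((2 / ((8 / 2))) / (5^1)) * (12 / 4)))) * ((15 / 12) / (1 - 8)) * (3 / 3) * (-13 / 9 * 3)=325 / 224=1.45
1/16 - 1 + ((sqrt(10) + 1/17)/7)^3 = -0.84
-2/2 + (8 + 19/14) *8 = 517/7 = 73.86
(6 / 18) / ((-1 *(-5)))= 1 / 15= 0.07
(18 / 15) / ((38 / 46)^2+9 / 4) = 12696 / 31025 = 0.41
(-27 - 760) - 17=-804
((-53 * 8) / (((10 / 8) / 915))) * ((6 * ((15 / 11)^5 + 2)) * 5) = -62524763.00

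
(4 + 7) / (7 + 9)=11 / 16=0.69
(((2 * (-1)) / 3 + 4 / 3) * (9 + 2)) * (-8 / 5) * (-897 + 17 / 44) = 10520.27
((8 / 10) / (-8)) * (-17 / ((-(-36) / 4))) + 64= 64.19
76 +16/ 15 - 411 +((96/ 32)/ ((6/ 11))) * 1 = -9853/ 30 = -328.43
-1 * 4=-4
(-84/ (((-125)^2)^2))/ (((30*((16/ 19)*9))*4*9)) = -133/ 3164062500000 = -0.00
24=24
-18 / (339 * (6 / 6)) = -6 / 113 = -0.05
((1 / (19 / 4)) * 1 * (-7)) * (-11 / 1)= 308 / 19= 16.21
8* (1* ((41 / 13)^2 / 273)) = 13448 / 46137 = 0.29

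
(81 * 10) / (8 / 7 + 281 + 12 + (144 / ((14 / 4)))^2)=39690 / 97357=0.41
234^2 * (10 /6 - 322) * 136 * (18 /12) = -3578195088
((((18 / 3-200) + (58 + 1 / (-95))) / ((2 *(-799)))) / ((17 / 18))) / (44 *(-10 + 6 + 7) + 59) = 116289 / 246463535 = 0.00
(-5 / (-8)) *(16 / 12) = 5 / 6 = 0.83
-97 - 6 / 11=-1073 / 11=-97.55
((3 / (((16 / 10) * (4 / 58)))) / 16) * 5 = 2175 / 256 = 8.50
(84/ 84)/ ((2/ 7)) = 7/ 2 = 3.50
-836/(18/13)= -5434/9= -603.78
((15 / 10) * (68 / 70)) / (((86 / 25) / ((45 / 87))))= 3825 / 17458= 0.22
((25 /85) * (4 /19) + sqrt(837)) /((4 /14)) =70 /323 + 21 * sqrt(93) /2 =101.48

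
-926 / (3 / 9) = -2778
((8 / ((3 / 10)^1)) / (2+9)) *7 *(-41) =-22960 / 33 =-695.76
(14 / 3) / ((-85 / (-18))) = 84 / 85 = 0.99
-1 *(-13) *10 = 130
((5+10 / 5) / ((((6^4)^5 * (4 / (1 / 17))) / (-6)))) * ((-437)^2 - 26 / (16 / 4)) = -2673475 / 82872924641427456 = -0.00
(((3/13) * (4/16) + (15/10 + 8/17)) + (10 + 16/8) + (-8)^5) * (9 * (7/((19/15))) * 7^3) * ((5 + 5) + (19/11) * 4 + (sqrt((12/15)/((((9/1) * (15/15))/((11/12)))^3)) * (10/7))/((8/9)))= -872820849337605/92378-546226850015 * sqrt(165)/268736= -9474471633.88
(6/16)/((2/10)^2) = 75/8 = 9.38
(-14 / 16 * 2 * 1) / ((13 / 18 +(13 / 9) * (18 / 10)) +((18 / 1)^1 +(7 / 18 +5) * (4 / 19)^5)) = -0.08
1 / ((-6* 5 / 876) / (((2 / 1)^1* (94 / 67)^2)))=-2580112 / 22445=-114.95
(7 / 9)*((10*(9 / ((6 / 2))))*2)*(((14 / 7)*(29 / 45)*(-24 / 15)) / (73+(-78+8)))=-12992 / 405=-32.08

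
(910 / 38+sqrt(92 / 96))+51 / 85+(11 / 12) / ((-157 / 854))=20.54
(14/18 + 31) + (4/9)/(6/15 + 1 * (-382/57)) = 128129/4041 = 31.71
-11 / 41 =-0.27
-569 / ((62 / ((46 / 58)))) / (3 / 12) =-26174 / 899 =-29.11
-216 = -216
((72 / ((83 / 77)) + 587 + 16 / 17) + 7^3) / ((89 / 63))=88691778 / 125579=706.26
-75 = -75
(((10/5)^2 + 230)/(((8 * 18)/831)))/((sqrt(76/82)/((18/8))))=97227 * sqrt(1558)/1216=3156.00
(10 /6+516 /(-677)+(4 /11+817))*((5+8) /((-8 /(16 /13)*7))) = -233.79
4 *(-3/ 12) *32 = -32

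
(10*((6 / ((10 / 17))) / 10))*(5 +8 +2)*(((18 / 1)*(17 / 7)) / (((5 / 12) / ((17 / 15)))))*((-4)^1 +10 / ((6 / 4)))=8489664 / 175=48512.37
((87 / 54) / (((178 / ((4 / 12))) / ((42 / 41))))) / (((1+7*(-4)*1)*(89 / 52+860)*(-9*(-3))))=-5278 / 1072776257001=-0.00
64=64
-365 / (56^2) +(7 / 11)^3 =589833 / 4174016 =0.14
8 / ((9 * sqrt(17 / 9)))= 8 * sqrt(17) / 51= 0.65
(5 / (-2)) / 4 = -5 / 8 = -0.62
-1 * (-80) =80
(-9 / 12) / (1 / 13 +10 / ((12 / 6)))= -13 / 88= -0.15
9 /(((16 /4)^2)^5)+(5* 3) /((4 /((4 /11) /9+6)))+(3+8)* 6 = 3067609385 /34603008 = 88.65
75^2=5625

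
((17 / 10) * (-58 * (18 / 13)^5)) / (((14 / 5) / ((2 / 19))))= -18.86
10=10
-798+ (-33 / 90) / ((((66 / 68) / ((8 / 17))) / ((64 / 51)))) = -1831922 / 2295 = -798.22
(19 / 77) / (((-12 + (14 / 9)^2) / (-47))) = 72333 / 59752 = 1.21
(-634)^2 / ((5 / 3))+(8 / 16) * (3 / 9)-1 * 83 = 7232723 / 30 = 241090.77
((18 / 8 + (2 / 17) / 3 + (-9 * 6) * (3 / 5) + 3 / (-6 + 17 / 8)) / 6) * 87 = -447.83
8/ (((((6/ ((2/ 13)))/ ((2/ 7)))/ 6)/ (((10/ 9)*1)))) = 320/ 819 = 0.39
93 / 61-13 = -700 / 61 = -11.48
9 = 9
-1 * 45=-45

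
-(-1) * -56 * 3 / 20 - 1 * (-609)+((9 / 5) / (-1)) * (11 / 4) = 11913 / 20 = 595.65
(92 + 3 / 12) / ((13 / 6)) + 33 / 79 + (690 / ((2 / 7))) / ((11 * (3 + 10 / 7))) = 64836921 / 700414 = 92.57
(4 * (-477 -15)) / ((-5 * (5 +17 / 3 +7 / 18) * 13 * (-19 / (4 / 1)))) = -141696 / 245765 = -0.58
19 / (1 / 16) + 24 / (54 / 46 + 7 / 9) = 31946 / 101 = 316.30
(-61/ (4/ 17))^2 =1075369/ 16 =67210.56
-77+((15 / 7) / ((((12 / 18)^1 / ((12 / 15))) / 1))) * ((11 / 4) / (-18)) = -2167 / 28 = -77.39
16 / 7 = 2.29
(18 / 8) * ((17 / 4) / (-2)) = -153 / 32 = -4.78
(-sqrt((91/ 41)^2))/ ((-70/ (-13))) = -169/ 410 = -0.41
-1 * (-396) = 396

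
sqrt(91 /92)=sqrt(2093) /46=0.99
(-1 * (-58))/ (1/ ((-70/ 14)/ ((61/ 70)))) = -20300/ 61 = -332.79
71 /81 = 0.88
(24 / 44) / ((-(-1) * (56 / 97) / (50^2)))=181875 / 77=2362.01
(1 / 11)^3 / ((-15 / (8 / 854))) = -4 / 8525055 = -0.00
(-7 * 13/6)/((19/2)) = -1.60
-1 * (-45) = 45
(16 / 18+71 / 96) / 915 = 469 / 263520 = 0.00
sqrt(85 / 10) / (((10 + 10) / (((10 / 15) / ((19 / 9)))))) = 3 *sqrt(34) / 380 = 0.05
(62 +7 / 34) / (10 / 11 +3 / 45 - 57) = -348975 / 314296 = -1.11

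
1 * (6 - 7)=-1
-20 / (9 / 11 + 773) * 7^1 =-55 / 304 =-0.18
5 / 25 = 1 / 5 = 0.20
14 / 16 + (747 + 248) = 7967 / 8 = 995.88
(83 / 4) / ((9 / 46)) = 1909 / 18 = 106.06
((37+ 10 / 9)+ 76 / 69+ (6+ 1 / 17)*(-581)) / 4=-3062378 / 3519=-870.24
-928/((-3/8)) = 7424/3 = 2474.67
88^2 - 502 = 7242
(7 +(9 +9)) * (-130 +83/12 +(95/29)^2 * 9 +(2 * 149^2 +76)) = 11215112975/10092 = 1111287.45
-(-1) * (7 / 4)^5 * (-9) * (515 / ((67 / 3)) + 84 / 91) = -3159732807 / 891904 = -3542.68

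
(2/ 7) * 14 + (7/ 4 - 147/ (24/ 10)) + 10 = -91/ 2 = -45.50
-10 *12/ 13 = -120/ 13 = -9.23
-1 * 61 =-61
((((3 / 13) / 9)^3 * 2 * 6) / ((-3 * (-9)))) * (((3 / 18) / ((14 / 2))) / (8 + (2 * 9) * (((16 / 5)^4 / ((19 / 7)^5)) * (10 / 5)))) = 1547561875 / 291679577417103876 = 0.00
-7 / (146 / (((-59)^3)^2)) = -295263735487 / 146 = -2022354352.65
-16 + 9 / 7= -103 / 7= -14.71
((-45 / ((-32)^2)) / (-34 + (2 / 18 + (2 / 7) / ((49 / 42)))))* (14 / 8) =138915 / 60772352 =0.00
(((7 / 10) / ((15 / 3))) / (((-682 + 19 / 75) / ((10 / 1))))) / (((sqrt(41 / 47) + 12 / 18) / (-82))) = -2428020 / 9254711 + 77490 * sqrt(1927) / 9254711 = 0.11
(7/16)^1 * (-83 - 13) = -42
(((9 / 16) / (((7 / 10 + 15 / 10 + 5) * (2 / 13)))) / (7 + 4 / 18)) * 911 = 8199 / 128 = 64.05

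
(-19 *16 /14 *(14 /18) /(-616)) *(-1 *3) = -19 /231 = -0.08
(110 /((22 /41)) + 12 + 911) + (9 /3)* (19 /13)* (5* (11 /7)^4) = 39380949 /31213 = 1261.68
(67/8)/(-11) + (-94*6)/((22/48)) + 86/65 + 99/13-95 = -7535347/5720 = -1317.37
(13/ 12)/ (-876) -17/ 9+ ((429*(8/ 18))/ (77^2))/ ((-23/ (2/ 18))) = -1.89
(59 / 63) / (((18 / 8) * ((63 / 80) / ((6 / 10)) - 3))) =-3776 / 15309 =-0.25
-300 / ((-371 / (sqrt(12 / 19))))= 600 * sqrt(57) / 7049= 0.64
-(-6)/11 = 6/11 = 0.55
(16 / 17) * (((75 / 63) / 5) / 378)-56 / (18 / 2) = -419792 / 67473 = -6.22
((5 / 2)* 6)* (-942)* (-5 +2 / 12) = 68295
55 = 55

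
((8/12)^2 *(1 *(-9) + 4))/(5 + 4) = -20/81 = -0.25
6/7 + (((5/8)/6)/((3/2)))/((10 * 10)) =8647/10080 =0.86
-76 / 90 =-38 / 45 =-0.84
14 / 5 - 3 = -1 / 5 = -0.20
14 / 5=2.80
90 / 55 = 1.64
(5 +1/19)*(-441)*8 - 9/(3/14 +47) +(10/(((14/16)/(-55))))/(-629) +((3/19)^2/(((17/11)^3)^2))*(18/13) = -345678007298546966276/19393013779859083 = -17824.87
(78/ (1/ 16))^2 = 1557504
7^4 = 2401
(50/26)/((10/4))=10/13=0.77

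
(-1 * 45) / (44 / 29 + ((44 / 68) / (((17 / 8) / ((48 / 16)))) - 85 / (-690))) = -17.62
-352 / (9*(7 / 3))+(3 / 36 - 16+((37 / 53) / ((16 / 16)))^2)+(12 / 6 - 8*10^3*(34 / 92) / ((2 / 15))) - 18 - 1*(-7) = -22215.10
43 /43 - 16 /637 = 621 /637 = 0.97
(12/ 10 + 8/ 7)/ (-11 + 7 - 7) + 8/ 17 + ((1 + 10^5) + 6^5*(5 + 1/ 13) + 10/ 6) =35603242594/ 255255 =139481.08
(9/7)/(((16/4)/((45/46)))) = 405/1288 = 0.31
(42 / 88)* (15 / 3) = 105 / 44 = 2.39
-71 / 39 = -1.82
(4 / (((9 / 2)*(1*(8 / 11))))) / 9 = 11 / 81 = 0.14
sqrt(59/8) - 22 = -22 + sqrt(118)/4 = -19.28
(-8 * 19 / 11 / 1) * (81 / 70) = -6156 / 385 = -15.99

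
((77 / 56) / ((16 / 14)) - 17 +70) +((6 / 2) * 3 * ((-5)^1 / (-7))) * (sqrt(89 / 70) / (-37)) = 3469 / 64 - 9 * sqrt(6230) / 3626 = 54.01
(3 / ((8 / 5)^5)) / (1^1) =9375 / 32768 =0.29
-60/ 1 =-60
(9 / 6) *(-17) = -51 / 2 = -25.50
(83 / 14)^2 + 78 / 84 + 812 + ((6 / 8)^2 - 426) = 331349 / 784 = 422.64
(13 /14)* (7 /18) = 13 /36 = 0.36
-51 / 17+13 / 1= 10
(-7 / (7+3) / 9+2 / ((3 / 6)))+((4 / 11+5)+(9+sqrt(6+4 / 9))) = sqrt(58) / 3+18103 / 990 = 20.82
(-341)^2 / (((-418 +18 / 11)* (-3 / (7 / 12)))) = 8953637 / 164880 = 54.30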